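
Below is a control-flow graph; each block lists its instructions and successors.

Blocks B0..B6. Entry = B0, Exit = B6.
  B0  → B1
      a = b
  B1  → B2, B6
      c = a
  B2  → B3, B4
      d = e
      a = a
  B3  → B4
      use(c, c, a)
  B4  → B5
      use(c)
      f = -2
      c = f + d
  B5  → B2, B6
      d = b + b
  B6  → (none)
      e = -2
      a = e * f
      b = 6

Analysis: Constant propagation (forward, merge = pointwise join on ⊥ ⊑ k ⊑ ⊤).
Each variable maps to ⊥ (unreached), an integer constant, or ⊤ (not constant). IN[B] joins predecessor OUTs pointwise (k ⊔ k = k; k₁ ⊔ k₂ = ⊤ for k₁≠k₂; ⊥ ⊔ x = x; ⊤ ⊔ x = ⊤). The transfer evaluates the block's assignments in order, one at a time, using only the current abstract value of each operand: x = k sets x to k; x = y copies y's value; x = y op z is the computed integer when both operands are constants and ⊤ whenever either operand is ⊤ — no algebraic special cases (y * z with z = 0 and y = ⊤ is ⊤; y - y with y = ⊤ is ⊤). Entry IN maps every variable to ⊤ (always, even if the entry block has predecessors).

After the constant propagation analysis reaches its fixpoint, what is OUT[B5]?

Answer: {a: ⊤, b: ⊤, c: ⊤, d: ⊤, e: ⊤, f: -2}

Derivation:
Converged values:
  B0:  IN=(all ⊤)  OUT=(all ⊤)
  B1:  IN=(all ⊤)  OUT=(all ⊤)
  B2:  IN=(all ⊤)  OUT=(all ⊤)
  B3:  IN=(all ⊤)  OUT=(all ⊤)
  B4:  IN=(all ⊤)  OUT={f:-2; rest ⊤}
  B5:  IN={f:-2; rest ⊤}  OUT={f:-2; rest ⊤}
  B6:  IN=(all ⊤)  OUT={b:6, e:-2; rest ⊤}

Merge at B5: IN[B5] = OUT[B4] = {a: ⊤, b: ⊤, c: ⊤, d: ⊤, e: ⊤, f: -2}
Applying B5's transfer function to that IN value gives OUT[B5] (row B5 above).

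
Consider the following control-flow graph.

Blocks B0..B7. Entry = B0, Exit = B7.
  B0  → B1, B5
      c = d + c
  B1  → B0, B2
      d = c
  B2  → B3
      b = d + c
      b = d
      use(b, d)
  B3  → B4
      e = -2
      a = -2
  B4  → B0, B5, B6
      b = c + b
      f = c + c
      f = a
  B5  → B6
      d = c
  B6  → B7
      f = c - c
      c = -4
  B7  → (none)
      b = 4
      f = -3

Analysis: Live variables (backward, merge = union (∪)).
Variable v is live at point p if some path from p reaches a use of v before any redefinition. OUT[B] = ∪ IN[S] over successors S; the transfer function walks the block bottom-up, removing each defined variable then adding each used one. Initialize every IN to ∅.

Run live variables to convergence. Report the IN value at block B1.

Answer: {c}

Working:
Fixpoint table:
  B0:  IN={c, d}  OUT={c}
  B1:  IN={c}  OUT={c, d}
  B2:  IN={c, d}  OUT={b, c, d}
  B3:  IN={b, c, d}  OUT={a, b, c, d}
  B4:  IN={a, b, c, d}  OUT={c, d}
  B5:  IN={c}  OUT={c}
  B6:  IN={c}  OUT={}
  B7:  IN={}  OUT={}

Merge at B1: OUT[B1] = IN[B0] ⊔ IN[B2] = {c, d}
Applying B1's transfer function to that OUT value gives IN[B1] (row B1 above).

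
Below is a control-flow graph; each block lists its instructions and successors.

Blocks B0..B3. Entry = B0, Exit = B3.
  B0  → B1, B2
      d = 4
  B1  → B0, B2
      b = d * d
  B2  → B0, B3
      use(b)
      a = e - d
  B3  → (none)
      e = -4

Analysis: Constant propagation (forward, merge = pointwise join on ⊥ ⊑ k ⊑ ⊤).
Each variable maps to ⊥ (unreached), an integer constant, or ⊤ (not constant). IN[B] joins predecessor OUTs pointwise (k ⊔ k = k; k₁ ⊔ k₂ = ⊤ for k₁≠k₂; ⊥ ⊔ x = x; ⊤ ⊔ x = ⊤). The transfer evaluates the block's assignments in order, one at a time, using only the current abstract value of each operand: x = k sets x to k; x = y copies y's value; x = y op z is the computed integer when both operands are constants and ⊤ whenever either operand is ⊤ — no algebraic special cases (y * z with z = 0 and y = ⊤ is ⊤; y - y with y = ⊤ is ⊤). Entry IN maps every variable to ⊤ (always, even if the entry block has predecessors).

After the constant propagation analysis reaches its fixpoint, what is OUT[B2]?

Converged values:
  B0:   IN=(all ⊤)   OUT={d:4; rest ⊤}
  B1:   IN={d:4; rest ⊤}   OUT={b:16, d:4; rest ⊤}
  B2:   IN={d:4; rest ⊤}   OUT={d:4; rest ⊤}
  B3:   IN={d:4; rest ⊤}   OUT={d:4, e:-4; rest ⊤}

Merge at B2: IN[B2] = OUT[B0] ⊔ OUT[B1] = {a: ⊤, b: ⊤, c: ⊤, d: 4, e: ⊤, f: ⊤}
Applying B2's transfer function to that IN value gives OUT[B2] (row B2 above).

Answer: {a: ⊤, b: ⊤, c: ⊤, d: 4, e: ⊤, f: ⊤}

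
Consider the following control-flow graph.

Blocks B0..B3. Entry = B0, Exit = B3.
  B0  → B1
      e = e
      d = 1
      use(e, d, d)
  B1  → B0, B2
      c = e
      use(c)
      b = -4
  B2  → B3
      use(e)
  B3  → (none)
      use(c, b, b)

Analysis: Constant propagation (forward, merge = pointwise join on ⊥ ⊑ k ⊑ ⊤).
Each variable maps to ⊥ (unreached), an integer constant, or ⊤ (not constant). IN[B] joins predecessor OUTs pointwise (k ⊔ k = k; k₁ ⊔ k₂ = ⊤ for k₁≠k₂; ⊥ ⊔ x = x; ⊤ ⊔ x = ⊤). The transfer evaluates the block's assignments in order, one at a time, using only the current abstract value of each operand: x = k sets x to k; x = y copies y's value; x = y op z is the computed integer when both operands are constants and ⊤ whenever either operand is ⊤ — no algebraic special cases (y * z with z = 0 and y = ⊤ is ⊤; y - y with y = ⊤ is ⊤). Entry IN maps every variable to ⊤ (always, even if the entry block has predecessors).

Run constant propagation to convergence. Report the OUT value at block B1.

Answer: {a: ⊤, b: -4, c: ⊤, d: 1, e: ⊤, f: ⊤}

Derivation:
Fixpoint table:
  B0: | IN=(all ⊤) | OUT={d:1; rest ⊤}
  B1: | IN={d:1; rest ⊤} | OUT={b:-4, d:1; rest ⊤}
  B2: | IN={b:-4, d:1; rest ⊤} | OUT={b:-4, d:1; rest ⊤}
  B3: | IN={b:-4, d:1; rest ⊤} | OUT={b:-4, d:1; rest ⊤}

Merge at B1: IN[B1] = OUT[B0] = {a: ⊤, b: ⊤, c: ⊤, d: 1, e: ⊤, f: ⊤}
Applying B1's transfer function to that IN value gives OUT[B1] (row B1 above).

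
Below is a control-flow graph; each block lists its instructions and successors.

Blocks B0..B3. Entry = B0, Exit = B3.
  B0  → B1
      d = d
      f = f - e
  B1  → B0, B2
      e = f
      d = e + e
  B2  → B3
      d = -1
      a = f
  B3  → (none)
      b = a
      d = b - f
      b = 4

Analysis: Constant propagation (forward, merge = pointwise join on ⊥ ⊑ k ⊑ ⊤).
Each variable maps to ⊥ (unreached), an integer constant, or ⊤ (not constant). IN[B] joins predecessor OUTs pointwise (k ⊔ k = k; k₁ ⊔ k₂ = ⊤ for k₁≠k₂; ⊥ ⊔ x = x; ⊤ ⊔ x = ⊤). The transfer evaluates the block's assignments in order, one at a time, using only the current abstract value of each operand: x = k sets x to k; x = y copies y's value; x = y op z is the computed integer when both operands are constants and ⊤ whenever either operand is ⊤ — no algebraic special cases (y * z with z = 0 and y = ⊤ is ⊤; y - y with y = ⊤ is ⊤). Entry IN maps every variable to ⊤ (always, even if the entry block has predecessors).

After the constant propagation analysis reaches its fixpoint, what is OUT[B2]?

Answer: {a: ⊤, b: ⊤, c: ⊤, d: -1, e: ⊤, f: ⊤}

Derivation:
Converged values:
  B0:   IN=(all ⊤)   OUT=(all ⊤)
  B1:   IN=(all ⊤)   OUT=(all ⊤)
  B2:   IN=(all ⊤)   OUT={d:-1; rest ⊤}
  B3:   IN={d:-1; rest ⊤}   OUT={b:4; rest ⊤}

Merge at B2: IN[B2] = OUT[B1] = {a: ⊤, b: ⊤, c: ⊤, d: ⊤, e: ⊤, f: ⊤}
Applying B2's transfer function to that IN value gives OUT[B2] (row B2 above).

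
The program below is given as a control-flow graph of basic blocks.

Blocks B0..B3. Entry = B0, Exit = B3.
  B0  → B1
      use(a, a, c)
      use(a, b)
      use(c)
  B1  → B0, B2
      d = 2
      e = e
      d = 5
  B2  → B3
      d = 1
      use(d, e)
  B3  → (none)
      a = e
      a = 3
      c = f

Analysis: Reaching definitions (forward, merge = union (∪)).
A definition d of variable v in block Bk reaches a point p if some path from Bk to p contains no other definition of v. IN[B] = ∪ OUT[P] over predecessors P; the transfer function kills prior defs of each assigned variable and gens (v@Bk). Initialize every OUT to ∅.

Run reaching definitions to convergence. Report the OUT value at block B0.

Fixpoint table:
  B0:  IN={d@B1, e@B1}  OUT={d@B1, e@B1}
  B1:  IN={d@B1, e@B1}  OUT={d@B1, e@B1}
  B2:  IN={d@B1, e@B1}  OUT={d@B2, e@B1}
  B3:  IN={d@B2, e@B1}  OUT={a@B3, c@B3, d@B2, e@B1}

Merge at B0 (entry node, so the boundary value {} is joined with the incoming edge(s)): IN[B0] = {} ⊔ OUT[B1] = {d@B1, e@B1}
Applying B0's transfer function to that IN value gives OUT[B0] (row B0 above).

Answer: {d@B1, e@B1}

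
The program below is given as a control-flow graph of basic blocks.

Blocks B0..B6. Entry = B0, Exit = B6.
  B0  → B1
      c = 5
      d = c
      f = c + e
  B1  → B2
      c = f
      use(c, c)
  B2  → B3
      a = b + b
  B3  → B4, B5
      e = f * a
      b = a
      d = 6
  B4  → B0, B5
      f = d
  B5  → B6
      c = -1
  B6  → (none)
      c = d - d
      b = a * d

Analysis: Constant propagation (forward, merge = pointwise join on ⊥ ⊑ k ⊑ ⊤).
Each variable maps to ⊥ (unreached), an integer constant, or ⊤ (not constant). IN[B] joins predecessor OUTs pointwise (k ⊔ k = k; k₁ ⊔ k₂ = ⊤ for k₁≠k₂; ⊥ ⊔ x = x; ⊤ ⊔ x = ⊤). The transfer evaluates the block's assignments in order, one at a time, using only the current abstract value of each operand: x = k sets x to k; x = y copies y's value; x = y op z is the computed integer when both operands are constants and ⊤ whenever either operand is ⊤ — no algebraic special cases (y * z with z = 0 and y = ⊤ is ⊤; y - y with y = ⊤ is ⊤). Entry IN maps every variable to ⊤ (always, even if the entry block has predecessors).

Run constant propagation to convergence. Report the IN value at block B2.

Per-block solution:
  B0:   IN=(all ⊤)   OUT={c:5, d:5; rest ⊤}
  B1:   IN={c:5, d:5; rest ⊤}   OUT={d:5; rest ⊤}
  B2:   IN={d:5; rest ⊤}   OUT={d:5; rest ⊤}
  B3:   IN={d:5; rest ⊤}   OUT={d:6; rest ⊤}
  B4:   IN={d:6; rest ⊤}   OUT={d:6, f:6; rest ⊤}
  B5:   IN={d:6; rest ⊤}   OUT={c:-1, d:6; rest ⊤}
  B6:   IN={c:-1, d:6; rest ⊤}   OUT={c:0, d:6; rest ⊤}

Merge at B2: IN[B2] = OUT[B1] = {a: ⊤, b: ⊤, c: ⊤, d: 5, e: ⊤, f: ⊤}

Answer: {a: ⊤, b: ⊤, c: ⊤, d: 5, e: ⊤, f: ⊤}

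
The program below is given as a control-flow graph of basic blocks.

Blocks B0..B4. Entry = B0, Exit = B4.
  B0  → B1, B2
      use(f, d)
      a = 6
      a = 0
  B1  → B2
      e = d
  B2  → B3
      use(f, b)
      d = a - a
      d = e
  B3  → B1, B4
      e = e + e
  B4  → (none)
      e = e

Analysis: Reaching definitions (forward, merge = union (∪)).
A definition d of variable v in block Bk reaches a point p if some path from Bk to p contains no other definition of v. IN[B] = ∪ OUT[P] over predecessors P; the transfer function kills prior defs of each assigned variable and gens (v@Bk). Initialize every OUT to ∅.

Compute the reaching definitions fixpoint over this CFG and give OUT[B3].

Per-block solution:
  B0:   IN={}   OUT={a@B0}
  B1:   IN={a@B0, d@B2, e@B3}   OUT={a@B0, d@B2, e@B1}
  B2:   IN={a@B0, d@B2, e@B1}   OUT={a@B0, d@B2, e@B1}
  B3:   IN={a@B0, d@B2, e@B1}   OUT={a@B0, d@B2, e@B3}
  B4:   IN={a@B0, d@B2, e@B3}   OUT={a@B0, d@B2, e@B4}

Merge at B3: IN[B3] = OUT[B2] = {a@B0, d@B2, e@B1}
Applying B3's transfer function to that IN value gives OUT[B3] (row B3 above).

Answer: {a@B0, d@B2, e@B3}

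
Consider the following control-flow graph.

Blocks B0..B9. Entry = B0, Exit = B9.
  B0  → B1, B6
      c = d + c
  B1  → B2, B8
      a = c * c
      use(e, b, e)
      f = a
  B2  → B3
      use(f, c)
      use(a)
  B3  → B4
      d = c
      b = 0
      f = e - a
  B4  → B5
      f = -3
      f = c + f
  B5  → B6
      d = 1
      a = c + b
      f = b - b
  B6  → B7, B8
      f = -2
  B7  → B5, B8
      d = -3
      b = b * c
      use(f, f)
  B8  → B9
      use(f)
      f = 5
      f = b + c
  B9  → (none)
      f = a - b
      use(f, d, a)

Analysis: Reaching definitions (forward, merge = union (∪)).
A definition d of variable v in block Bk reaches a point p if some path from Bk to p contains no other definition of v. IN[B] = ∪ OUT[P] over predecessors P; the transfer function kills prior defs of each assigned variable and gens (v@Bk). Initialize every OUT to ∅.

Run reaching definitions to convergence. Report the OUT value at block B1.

Answer: {a@B1, c@B0, f@B1}

Trace:
Fixpoint table:
  B0:   IN={}   OUT={c@B0}
  B1:   IN={c@B0}   OUT={a@B1, c@B0, f@B1}
  B2:   IN={a@B1, c@B0, f@B1}   OUT={a@B1, c@B0, f@B1}
  B3:   IN={a@B1, c@B0, f@B1}   OUT={a@B1, b@B3, c@B0, d@B3, f@B3}
  B4:   IN={a@B1, b@B3, c@B0, d@B3, f@B3}   OUT={a@B1, b@B3, c@B0, d@B3, f@B4}
  B5:   IN={a@B1, a@B5, b@B3, b@B7, c@B0, d@B3, d@B7, f@B4, f@B6}   OUT={a@B5, b@B3, b@B7, c@B0, d@B5, f@B5}
  B6:   IN={a@B5, b@B3, b@B7, c@B0, d@B5, f@B5}   OUT={a@B5, b@B3, b@B7, c@B0, d@B5, f@B6}
  B7:   IN={a@B5, b@B3, b@B7, c@B0, d@B5, f@B6}   OUT={a@B5, b@B7, c@B0, d@B7, f@B6}
  B8:   IN={a@B1, a@B5, b@B3, b@B7, c@B0, d@B5, d@B7, f@B1, f@B6}   OUT={a@B1, a@B5, b@B3, b@B7, c@B0, d@B5, d@B7, f@B8}
  B9:   IN={a@B1, a@B5, b@B3, b@B7, c@B0, d@B5, d@B7, f@B8}   OUT={a@B1, a@B5, b@B3, b@B7, c@B0, d@B5, d@B7, f@B9}

Merge at B1: IN[B1] = OUT[B0] = {c@B0}
Applying B1's transfer function to that IN value gives OUT[B1] (row B1 above).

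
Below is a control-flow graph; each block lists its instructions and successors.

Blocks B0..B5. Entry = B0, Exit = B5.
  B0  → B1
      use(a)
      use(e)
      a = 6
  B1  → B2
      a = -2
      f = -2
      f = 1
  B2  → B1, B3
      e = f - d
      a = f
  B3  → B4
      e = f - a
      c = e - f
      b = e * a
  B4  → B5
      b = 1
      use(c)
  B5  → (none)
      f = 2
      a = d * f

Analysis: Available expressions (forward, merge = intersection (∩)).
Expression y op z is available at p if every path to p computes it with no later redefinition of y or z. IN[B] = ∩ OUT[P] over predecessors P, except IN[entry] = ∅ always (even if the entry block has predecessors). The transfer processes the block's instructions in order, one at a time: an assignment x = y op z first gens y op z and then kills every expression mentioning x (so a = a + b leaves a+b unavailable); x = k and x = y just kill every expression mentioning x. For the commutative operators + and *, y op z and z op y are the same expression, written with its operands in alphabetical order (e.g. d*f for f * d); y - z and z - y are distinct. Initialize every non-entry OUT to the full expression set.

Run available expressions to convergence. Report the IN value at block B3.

Converged values:
  B0:  IN={}  OUT={}
  B1:  IN={}  OUT={}
  B2:  IN={}  OUT={f-d}
  B3:  IN={f-d}  OUT={a*e, e-f, f-a, f-d}
  B4:  IN={a*e, e-f, f-a, f-d}  OUT={a*e, e-f, f-a, f-d}
  B5:  IN={a*e, e-f, f-a, f-d}  OUT={d*f}

Merge at B3: IN[B3] = OUT[B2] = {f-d}

Answer: {f-d}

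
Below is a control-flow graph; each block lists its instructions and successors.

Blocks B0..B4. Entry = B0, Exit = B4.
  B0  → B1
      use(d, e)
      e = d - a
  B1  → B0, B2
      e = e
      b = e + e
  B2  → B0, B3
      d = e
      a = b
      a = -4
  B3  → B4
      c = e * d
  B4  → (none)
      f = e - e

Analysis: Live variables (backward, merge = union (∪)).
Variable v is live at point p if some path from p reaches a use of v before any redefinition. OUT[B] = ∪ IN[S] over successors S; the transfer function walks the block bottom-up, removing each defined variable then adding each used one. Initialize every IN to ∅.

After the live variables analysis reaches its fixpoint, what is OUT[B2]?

Fixpoint table:
  B0:   IN={a, d, e}   OUT={a, d, e}
  B1:   IN={a, d, e}   OUT={a, b, d, e}
  B2:   IN={b, e}   OUT={a, d, e}
  B3:   IN={d, e}   OUT={e}
  B4:   IN={e}   OUT={}

Merge at B2: OUT[B2] = IN[B0] ⊔ IN[B3] = {a, d, e}

Answer: {a, d, e}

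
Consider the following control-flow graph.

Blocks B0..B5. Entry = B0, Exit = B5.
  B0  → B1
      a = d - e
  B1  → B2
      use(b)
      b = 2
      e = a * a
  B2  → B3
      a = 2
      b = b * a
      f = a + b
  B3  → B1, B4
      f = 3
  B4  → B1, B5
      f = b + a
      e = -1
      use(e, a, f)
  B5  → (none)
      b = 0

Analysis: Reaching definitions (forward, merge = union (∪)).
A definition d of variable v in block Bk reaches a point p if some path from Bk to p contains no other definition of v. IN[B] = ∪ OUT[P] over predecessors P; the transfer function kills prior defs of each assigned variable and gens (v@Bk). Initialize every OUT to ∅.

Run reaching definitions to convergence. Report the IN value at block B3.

Answer: {a@B2, b@B2, e@B1, f@B2}

Trace:
Converged values:
  B0: | IN={} | OUT={a@B0}
  B1: | IN={a@B0, a@B2, b@B2, e@B1, e@B4, f@B3, f@B4} | OUT={a@B0, a@B2, b@B1, e@B1, f@B3, f@B4}
  B2: | IN={a@B0, a@B2, b@B1, e@B1, f@B3, f@B4} | OUT={a@B2, b@B2, e@B1, f@B2}
  B3: | IN={a@B2, b@B2, e@B1, f@B2} | OUT={a@B2, b@B2, e@B1, f@B3}
  B4: | IN={a@B2, b@B2, e@B1, f@B3} | OUT={a@B2, b@B2, e@B4, f@B4}
  B5: | IN={a@B2, b@B2, e@B4, f@B4} | OUT={a@B2, b@B5, e@B4, f@B4}

Merge at B3: IN[B3] = OUT[B2] = {a@B2, b@B2, e@B1, f@B2}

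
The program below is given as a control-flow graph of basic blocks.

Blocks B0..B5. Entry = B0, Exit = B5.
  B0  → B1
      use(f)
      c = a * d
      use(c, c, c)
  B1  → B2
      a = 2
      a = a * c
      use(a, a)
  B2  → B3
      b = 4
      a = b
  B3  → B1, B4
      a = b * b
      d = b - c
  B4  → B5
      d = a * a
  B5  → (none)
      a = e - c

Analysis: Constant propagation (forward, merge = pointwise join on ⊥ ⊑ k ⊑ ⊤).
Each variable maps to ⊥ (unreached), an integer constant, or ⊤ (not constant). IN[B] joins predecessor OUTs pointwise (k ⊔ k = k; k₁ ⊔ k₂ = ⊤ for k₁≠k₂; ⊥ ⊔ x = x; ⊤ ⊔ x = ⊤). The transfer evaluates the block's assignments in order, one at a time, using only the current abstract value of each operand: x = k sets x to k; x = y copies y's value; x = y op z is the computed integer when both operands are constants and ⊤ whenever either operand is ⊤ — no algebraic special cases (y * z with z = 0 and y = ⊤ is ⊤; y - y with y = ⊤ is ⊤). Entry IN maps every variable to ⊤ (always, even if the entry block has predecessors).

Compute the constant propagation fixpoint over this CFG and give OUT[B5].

Fixpoint table:
  B0: | IN=(all ⊤) | OUT=(all ⊤)
  B1: | IN=(all ⊤) | OUT=(all ⊤)
  B2: | IN=(all ⊤) | OUT={a:4, b:4; rest ⊤}
  B3: | IN={a:4, b:4; rest ⊤} | OUT={a:16, b:4; rest ⊤}
  B4: | IN={a:16, b:4; rest ⊤} | OUT={a:16, b:4, d:256; rest ⊤}
  B5: | IN={a:16, b:4, d:256; rest ⊤} | OUT={b:4, d:256; rest ⊤}

Merge at B5: IN[B5] = OUT[B4] = {a: 16, b: 4, c: ⊤, d: 256, e: ⊤, f: ⊤}
Applying B5's transfer function to that IN value gives OUT[B5] (row B5 above).

Answer: {a: ⊤, b: 4, c: ⊤, d: 256, e: ⊤, f: ⊤}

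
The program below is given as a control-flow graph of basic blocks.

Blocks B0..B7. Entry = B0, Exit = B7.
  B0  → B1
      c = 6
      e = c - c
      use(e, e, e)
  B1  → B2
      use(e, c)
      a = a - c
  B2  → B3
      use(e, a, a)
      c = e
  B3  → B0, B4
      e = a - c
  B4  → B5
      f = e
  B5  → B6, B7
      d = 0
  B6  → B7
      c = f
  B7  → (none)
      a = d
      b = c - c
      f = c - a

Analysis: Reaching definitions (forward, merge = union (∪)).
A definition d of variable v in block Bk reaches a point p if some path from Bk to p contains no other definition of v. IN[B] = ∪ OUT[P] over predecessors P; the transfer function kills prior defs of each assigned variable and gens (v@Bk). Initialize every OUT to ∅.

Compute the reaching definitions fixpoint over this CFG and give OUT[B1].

Converged values:
  B0: | IN={a@B1, c@B2, e@B3} | OUT={a@B1, c@B0, e@B0}
  B1: | IN={a@B1, c@B0, e@B0} | OUT={a@B1, c@B0, e@B0}
  B2: | IN={a@B1, c@B0, e@B0} | OUT={a@B1, c@B2, e@B0}
  B3: | IN={a@B1, c@B2, e@B0} | OUT={a@B1, c@B2, e@B3}
  B4: | IN={a@B1, c@B2, e@B3} | OUT={a@B1, c@B2, e@B3, f@B4}
  B5: | IN={a@B1, c@B2, e@B3, f@B4} | OUT={a@B1, c@B2, d@B5, e@B3, f@B4}
  B6: | IN={a@B1, c@B2, d@B5, e@B3, f@B4} | OUT={a@B1, c@B6, d@B5, e@B3, f@B4}
  B7: | IN={a@B1, c@B2, c@B6, d@B5, e@B3, f@B4} | OUT={a@B7, b@B7, c@B2, c@B6, d@B5, e@B3, f@B7}

Merge at B1: IN[B1] = OUT[B0] = {a@B1, c@B0, e@B0}
Applying B1's transfer function to that IN value gives OUT[B1] (row B1 above).

Answer: {a@B1, c@B0, e@B0}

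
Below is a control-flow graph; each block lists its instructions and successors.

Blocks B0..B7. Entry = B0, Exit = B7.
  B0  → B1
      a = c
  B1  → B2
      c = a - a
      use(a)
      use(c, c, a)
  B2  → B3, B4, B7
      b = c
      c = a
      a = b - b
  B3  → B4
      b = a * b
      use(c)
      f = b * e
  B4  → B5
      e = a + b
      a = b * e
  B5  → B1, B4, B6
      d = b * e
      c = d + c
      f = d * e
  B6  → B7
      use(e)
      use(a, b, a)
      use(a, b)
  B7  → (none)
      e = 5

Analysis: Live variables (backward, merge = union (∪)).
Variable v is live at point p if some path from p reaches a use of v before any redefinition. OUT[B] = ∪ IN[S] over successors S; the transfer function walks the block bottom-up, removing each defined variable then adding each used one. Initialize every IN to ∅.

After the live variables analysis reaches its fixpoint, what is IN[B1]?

Answer: {a, e}

Trace:
Converged values:
  B0: | IN={c, e} | OUT={a, e}
  B1: | IN={a, e} | OUT={a, c, e}
  B2: | IN={a, c, e} | OUT={a, b, c, e}
  B3: | IN={a, b, c, e} | OUT={a, b, c}
  B4: | IN={a, b, c} | OUT={a, b, c, e}
  B5: | IN={a, b, c, e} | OUT={a, b, c, e}
  B6: | IN={a, b, e} | OUT={}
  B7: | IN={} | OUT={}

Merge at B1: OUT[B1] = IN[B2] = {a, c, e}
Applying B1's transfer function to that OUT value gives IN[B1] (row B1 above).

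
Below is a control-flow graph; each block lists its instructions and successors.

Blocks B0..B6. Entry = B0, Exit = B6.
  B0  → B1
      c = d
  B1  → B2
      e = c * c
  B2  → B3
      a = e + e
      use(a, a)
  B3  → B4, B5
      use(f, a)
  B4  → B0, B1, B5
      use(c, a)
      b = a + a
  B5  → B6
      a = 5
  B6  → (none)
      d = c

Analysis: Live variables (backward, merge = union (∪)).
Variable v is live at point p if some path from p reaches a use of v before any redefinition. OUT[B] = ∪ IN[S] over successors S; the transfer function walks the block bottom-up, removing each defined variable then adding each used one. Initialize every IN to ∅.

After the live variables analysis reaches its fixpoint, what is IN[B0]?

Converged values:
  B0: | IN={d, f} | OUT={c, d, f}
  B1: | IN={c, d, f} | OUT={c, d, e, f}
  B2: | IN={c, d, e, f} | OUT={a, c, d, f}
  B3: | IN={a, c, d, f} | OUT={a, c, d, f}
  B4: | IN={a, c, d, f} | OUT={c, d, f}
  B5: | IN={c} | OUT={c}
  B6: | IN={c} | OUT={}

Merge at B0: OUT[B0] = IN[B1] = {c, d, f}
Applying B0's transfer function to that OUT value gives IN[B0] (row B0 above).

Answer: {d, f}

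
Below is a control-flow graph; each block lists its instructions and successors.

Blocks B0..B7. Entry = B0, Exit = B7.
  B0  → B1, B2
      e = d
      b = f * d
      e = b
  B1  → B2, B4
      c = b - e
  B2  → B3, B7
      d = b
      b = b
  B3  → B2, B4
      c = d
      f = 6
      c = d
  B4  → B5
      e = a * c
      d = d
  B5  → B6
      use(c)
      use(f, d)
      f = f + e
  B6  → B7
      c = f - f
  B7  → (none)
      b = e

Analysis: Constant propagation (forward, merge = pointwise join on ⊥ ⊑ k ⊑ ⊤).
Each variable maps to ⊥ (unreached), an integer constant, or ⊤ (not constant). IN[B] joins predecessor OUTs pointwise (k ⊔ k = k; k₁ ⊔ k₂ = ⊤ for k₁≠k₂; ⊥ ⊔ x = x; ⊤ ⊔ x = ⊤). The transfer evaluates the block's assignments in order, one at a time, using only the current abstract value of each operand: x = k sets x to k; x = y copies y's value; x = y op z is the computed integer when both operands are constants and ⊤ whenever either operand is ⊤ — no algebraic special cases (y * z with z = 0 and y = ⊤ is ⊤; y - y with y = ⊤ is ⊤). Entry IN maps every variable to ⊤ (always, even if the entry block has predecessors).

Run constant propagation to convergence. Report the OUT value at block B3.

Converged values:
  B0: | IN=(all ⊤) | OUT=(all ⊤)
  B1: | IN=(all ⊤) | OUT=(all ⊤)
  B2: | IN=(all ⊤) | OUT=(all ⊤)
  B3: | IN=(all ⊤) | OUT={f:6; rest ⊤}
  B4: | IN=(all ⊤) | OUT=(all ⊤)
  B5: | IN=(all ⊤) | OUT=(all ⊤)
  B6: | IN=(all ⊤) | OUT=(all ⊤)
  B7: | IN=(all ⊤) | OUT=(all ⊤)

Merge at B3: IN[B3] = OUT[B2] = {a: ⊤, b: ⊤, c: ⊤, d: ⊤, e: ⊤, f: ⊤}
Applying B3's transfer function to that IN value gives OUT[B3] (row B3 above).

Answer: {a: ⊤, b: ⊤, c: ⊤, d: ⊤, e: ⊤, f: 6}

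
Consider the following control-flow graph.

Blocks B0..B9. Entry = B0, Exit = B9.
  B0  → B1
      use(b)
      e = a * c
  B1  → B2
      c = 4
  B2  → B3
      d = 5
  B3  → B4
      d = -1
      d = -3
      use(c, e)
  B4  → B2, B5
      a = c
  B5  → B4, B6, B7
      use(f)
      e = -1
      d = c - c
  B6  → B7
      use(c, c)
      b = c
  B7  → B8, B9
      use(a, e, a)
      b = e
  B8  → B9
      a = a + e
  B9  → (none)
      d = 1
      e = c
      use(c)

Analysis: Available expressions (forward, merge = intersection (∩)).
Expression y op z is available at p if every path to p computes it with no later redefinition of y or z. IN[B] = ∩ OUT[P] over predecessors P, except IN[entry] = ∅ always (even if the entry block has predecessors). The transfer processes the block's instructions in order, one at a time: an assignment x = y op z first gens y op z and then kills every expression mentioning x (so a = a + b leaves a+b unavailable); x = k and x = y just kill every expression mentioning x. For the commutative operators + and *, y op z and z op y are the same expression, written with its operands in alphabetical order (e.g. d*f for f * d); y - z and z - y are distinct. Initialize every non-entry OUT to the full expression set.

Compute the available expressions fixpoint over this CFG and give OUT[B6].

Fixpoint table:
  B0:  IN={}  OUT={a*c}
  B1:  IN={a*c}  OUT={}
  B2:  IN={}  OUT={}
  B3:  IN={}  OUT={}
  B4:  IN={}  OUT={}
  B5:  IN={}  OUT={c-c}
  B6:  IN={c-c}  OUT={c-c}
  B7:  IN={c-c}  OUT={c-c}
  B8:  IN={c-c}  OUT={c-c}
  B9:  IN={c-c}  OUT={c-c}

Merge at B6: IN[B6] = OUT[B5] = {c-c}
Applying B6's transfer function to that IN value gives OUT[B6] (row B6 above).

Answer: {c-c}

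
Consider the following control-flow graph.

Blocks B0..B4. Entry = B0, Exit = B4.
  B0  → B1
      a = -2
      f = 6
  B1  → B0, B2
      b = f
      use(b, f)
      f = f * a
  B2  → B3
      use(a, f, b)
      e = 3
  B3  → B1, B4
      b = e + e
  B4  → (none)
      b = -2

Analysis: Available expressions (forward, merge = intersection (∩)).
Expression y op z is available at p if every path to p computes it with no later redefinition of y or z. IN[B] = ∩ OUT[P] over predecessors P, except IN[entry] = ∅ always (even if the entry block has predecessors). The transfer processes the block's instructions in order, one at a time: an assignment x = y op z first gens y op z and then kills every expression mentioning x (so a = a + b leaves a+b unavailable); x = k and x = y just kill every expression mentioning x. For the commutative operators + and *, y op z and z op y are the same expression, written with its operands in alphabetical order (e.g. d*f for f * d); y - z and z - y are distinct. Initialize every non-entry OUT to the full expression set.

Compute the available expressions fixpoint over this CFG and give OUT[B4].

Answer: {e+e}

Working:
Converged values:
  B0: | IN={} | OUT={}
  B1: | IN={} | OUT={}
  B2: | IN={} | OUT={}
  B3: | IN={} | OUT={e+e}
  B4: | IN={e+e} | OUT={e+e}

Merge at B4: IN[B4] = OUT[B3] = {e+e}
Applying B4's transfer function to that IN value gives OUT[B4] (row B4 above).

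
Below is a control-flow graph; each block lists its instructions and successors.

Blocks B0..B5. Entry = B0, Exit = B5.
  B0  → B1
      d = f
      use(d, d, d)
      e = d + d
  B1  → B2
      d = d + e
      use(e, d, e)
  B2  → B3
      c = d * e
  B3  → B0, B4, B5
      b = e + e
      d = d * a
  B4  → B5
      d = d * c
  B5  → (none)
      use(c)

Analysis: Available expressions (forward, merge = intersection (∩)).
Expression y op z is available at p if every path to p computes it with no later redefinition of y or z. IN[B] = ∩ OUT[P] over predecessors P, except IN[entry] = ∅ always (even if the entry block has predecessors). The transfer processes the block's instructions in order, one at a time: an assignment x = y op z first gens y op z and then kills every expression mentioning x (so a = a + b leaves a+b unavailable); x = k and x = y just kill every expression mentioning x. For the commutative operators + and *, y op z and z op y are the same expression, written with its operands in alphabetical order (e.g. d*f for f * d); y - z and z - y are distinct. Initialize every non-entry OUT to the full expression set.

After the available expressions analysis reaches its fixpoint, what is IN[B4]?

Fixpoint table:
  B0:   IN={}   OUT={d+d}
  B1:   IN={d+d}   OUT={}
  B2:   IN={}   OUT={d*e}
  B3:   IN={d*e}   OUT={e+e}
  B4:   IN={e+e}   OUT={e+e}
  B5:   IN={e+e}   OUT={e+e}

Merge at B4: IN[B4] = OUT[B3] = {e+e}

Answer: {e+e}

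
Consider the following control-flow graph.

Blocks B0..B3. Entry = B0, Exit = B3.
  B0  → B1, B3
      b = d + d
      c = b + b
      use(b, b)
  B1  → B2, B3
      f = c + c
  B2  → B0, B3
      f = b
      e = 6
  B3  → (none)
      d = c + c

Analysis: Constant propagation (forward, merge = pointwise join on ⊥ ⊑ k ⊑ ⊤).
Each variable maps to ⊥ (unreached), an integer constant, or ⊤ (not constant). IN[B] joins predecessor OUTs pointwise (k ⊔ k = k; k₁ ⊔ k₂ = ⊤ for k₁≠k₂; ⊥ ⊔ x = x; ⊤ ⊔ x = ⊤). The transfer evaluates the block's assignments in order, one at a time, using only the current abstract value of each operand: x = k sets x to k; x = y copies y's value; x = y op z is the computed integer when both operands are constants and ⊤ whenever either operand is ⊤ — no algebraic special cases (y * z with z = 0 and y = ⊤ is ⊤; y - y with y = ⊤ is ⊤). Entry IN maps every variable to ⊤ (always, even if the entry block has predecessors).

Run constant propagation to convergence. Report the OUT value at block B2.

Answer: {a: ⊤, b: ⊤, c: ⊤, d: ⊤, e: 6, f: ⊤}

Derivation:
Converged values:
  B0: | IN=(all ⊤) | OUT=(all ⊤)
  B1: | IN=(all ⊤) | OUT=(all ⊤)
  B2: | IN=(all ⊤) | OUT={e:6; rest ⊤}
  B3: | IN=(all ⊤) | OUT=(all ⊤)

Merge at B2: IN[B2] = OUT[B1] = {a: ⊤, b: ⊤, c: ⊤, d: ⊤, e: ⊤, f: ⊤}
Applying B2's transfer function to that IN value gives OUT[B2] (row B2 above).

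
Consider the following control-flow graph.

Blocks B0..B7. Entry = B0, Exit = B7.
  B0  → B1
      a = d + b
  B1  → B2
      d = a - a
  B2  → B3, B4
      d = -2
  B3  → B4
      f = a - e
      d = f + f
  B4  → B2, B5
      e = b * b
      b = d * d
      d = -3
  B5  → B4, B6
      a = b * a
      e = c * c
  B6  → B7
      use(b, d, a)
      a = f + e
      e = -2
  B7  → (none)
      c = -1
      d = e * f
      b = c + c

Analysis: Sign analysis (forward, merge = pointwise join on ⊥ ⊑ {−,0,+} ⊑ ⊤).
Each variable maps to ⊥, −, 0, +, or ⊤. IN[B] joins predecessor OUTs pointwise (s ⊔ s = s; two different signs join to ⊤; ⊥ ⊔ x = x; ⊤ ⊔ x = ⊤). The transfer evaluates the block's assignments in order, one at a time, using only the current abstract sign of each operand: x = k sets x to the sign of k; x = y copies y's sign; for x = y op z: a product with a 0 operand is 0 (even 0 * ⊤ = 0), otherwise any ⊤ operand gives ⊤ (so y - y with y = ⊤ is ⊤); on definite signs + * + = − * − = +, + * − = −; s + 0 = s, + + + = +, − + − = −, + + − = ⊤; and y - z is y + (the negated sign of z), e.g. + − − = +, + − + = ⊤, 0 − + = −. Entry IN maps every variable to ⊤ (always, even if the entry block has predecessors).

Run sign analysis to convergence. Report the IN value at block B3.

Fixpoint table:
  B0:  IN=(all ⊤)  OUT=(all ⊤)
  B1:  IN=(all ⊤)  OUT=(all ⊤)
  B2:  IN=(all ⊤)  OUT={d:-; rest ⊤}
  B3:  IN={d:-; rest ⊤}  OUT=(all ⊤)
  B4:  IN=(all ⊤)  OUT={d:-; rest ⊤}
  B5:  IN={d:-; rest ⊤}  OUT={d:-; rest ⊤}
  B6:  IN={d:-; rest ⊤}  OUT={d:-, e:-; rest ⊤}
  B7:  IN={d:-, e:-; rest ⊤}  OUT={b:-, c:-, e:-; rest ⊤}

Merge at B3: IN[B3] = OUT[B2] = {a: ⊤, b: ⊤, c: ⊤, d: -, e: ⊤, f: ⊤}

Answer: {a: ⊤, b: ⊤, c: ⊤, d: -, e: ⊤, f: ⊤}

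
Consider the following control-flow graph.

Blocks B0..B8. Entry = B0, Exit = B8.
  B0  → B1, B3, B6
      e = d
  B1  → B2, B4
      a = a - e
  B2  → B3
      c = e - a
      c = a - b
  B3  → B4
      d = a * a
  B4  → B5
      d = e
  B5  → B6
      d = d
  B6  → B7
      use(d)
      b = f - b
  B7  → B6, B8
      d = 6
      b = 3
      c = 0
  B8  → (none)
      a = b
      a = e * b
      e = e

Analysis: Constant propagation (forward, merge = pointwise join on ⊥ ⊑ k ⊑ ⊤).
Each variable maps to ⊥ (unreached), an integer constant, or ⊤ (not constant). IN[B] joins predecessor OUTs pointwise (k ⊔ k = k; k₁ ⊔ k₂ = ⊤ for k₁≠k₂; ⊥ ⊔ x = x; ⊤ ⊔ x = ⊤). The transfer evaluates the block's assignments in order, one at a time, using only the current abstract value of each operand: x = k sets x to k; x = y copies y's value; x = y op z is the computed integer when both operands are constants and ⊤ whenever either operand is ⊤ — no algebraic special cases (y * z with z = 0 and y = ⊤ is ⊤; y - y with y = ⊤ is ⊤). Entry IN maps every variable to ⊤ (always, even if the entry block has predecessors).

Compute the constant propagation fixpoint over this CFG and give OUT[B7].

Answer: {a: ⊤, b: 3, c: 0, d: 6, e: ⊤, f: ⊤}

Derivation:
Per-block solution:
  B0:   IN=(all ⊤)   OUT=(all ⊤)
  B1:   IN=(all ⊤)   OUT=(all ⊤)
  B2:   IN=(all ⊤)   OUT=(all ⊤)
  B3:   IN=(all ⊤)   OUT=(all ⊤)
  B4:   IN=(all ⊤)   OUT=(all ⊤)
  B5:   IN=(all ⊤)   OUT=(all ⊤)
  B6:   IN=(all ⊤)   OUT=(all ⊤)
  B7:   IN=(all ⊤)   OUT={b:3, c:0, d:6; rest ⊤}
  B8:   IN={b:3, c:0, d:6; rest ⊤}   OUT={b:3, c:0, d:6; rest ⊤}

Merge at B7: IN[B7] = OUT[B6] = {a: ⊤, b: ⊤, c: ⊤, d: ⊤, e: ⊤, f: ⊤}
Applying B7's transfer function to that IN value gives OUT[B7] (row B7 above).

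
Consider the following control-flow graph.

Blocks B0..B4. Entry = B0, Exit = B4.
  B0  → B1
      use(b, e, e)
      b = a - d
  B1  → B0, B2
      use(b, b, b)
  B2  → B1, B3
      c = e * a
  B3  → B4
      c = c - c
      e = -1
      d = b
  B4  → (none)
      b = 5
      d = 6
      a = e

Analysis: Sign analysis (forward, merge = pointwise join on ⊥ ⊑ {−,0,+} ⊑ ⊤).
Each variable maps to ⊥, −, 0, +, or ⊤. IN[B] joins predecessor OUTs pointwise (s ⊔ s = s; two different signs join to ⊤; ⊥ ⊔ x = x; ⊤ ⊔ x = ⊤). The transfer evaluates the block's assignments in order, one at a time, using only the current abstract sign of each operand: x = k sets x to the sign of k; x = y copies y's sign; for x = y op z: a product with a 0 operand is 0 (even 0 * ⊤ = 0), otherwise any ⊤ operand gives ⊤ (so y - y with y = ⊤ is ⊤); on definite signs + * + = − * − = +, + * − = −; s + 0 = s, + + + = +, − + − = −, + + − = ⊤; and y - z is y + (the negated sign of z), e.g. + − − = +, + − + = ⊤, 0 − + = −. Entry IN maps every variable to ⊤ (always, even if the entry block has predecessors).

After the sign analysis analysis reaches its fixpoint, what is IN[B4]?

Answer: {a: ⊤, b: ⊤, c: ⊤, d: ⊤, e: -, f: ⊤}

Working:
Per-block solution:
  B0: | IN=(all ⊤) | OUT=(all ⊤)
  B1: | IN=(all ⊤) | OUT=(all ⊤)
  B2: | IN=(all ⊤) | OUT=(all ⊤)
  B3: | IN=(all ⊤) | OUT={e:-; rest ⊤}
  B4: | IN={e:-; rest ⊤} | OUT={a:-, b:+, d:+, e:-; rest ⊤}

Merge at B4: IN[B4] = OUT[B3] = {a: ⊤, b: ⊤, c: ⊤, d: ⊤, e: -, f: ⊤}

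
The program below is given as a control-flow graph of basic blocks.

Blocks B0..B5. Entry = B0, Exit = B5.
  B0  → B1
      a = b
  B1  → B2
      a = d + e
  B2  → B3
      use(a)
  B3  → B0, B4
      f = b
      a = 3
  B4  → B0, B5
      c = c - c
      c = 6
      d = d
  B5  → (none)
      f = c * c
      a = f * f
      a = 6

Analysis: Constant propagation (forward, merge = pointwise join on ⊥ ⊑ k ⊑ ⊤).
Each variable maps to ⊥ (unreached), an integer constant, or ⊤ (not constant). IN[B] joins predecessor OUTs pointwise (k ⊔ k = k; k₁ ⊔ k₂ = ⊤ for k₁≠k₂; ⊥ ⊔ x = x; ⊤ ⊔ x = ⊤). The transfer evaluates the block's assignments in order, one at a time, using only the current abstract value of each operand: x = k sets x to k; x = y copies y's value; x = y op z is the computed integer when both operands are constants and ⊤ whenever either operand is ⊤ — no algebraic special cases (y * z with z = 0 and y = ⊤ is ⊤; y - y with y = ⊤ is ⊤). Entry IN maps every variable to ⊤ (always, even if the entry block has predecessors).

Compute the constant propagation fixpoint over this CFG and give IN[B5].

Converged values:
  B0:  IN=(all ⊤)  OUT=(all ⊤)
  B1:  IN=(all ⊤)  OUT=(all ⊤)
  B2:  IN=(all ⊤)  OUT=(all ⊤)
  B3:  IN=(all ⊤)  OUT={a:3; rest ⊤}
  B4:  IN={a:3; rest ⊤}  OUT={a:3, c:6; rest ⊤}
  B5:  IN={a:3, c:6; rest ⊤}  OUT={a:6, c:6, f:36; rest ⊤}

Merge at B5: IN[B5] = OUT[B4] = {a: 3, b: ⊤, c: 6, d: ⊤, e: ⊤, f: ⊤}

Answer: {a: 3, b: ⊤, c: 6, d: ⊤, e: ⊤, f: ⊤}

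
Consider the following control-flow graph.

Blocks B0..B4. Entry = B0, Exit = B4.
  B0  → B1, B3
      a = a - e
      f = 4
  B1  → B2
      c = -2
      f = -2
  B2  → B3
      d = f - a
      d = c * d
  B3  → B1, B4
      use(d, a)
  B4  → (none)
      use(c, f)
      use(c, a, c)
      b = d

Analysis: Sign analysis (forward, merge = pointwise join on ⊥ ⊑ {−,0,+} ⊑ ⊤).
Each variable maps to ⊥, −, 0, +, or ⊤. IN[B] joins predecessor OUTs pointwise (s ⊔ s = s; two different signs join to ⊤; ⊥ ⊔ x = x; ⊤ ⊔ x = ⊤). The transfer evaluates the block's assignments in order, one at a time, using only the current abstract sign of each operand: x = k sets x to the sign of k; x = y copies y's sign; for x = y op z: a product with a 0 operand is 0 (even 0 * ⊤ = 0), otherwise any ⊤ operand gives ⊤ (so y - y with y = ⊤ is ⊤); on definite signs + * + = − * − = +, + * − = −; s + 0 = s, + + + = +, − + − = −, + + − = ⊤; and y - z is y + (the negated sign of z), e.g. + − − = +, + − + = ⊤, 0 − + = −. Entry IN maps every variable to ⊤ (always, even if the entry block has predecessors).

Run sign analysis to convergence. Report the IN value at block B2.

Answer: {a: ⊤, b: ⊤, c: -, d: ⊤, e: ⊤, f: -}

Trace:
Per-block solution:
  B0:   IN=(all ⊤)   OUT={f:+; rest ⊤}
  B1:   IN=(all ⊤)   OUT={c:-, f:-; rest ⊤}
  B2:   IN={c:-, f:-; rest ⊤}   OUT={c:-, f:-; rest ⊤}
  B3:   IN=(all ⊤)   OUT=(all ⊤)
  B4:   IN=(all ⊤)   OUT=(all ⊤)

Merge at B2: IN[B2] = OUT[B1] = {a: ⊤, b: ⊤, c: -, d: ⊤, e: ⊤, f: -}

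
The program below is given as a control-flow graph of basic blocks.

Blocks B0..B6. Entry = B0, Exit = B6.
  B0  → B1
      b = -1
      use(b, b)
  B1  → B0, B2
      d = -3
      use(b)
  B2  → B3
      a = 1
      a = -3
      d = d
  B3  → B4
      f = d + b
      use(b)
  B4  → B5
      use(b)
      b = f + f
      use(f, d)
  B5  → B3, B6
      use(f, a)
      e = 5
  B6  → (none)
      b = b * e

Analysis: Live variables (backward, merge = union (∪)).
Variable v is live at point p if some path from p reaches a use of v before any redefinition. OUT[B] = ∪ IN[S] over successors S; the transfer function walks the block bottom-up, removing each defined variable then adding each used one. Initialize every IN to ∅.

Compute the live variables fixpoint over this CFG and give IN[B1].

Converged values:
  B0:  IN={}  OUT={b}
  B1:  IN={b}  OUT={b, d}
  B2:  IN={b, d}  OUT={a, b, d}
  B3:  IN={a, b, d}  OUT={a, b, d, f}
  B4:  IN={a, b, d, f}  OUT={a, b, d, f}
  B5:  IN={a, b, d, f}  OUT={a, b, d, e}
  B6:  IN={b, e}  OUT={}

Merge at B1: OUT[B1] = IN[B0] ⊔ IN[B2] = {b, d}
Applying B1's transfer function to that OUT value gives IN[B1] (row B1 above).

Answer: {b}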